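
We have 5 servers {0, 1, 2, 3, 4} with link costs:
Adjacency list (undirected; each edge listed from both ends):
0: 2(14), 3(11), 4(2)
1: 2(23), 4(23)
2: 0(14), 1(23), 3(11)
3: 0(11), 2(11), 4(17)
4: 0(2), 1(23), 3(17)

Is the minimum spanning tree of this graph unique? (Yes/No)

No

Sort edges by weight, then run Kruskal:
0 4 (2): add — endpoints in different components.
0 3 (11): add — endpoints in different components.
2 3 (11): add — endpoints in different components.
0 2 (14): skip — 0 and 2 already connected.
3 4 (17): skip — 3 and 4 already connected.
1 2 (23): add — endpoints in different components.
Non-tree edge 1 4 has weight 23, equal to the heaviest edge on its tree cycle — swapping gives another MST of the same weight. Not unique.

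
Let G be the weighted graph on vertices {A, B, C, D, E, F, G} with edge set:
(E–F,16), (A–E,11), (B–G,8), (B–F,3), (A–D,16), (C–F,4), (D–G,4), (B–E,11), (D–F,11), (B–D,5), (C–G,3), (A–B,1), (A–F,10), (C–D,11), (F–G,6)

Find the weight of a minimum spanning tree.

26

Grow the tree from G using Prim:
Step 1: cheapest edge leaving the tree is C–G (3); add C.
Step 2: cheapest edge leaving the tree is D–G (4); add D.
Step 3: cheapest edge leaving the tree is C–F (4); add F.
Step 4: cheapest edge leaving the tree is B–F (3); add B.
Step 5: cheapest edge leaving the tree is A–B (1); add A.
Step 6: cheapest edge leaving the tree is A–E (11); add E.
MST edges: C–G, D–G, C–F, B–F, A–B, A–E; total weight 3+4+4+3+1+11 = 26.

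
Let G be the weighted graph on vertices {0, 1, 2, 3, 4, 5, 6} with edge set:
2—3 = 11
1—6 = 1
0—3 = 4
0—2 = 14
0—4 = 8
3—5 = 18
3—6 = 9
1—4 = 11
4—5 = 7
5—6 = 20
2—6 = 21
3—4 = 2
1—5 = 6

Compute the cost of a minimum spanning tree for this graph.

31

Prim's algorithm from 0:
Step 1: frontier [0—3 4, 0—4 8, 0—2 14] → take 0—3 (4); add 3.
Step 2: frontier [0—4 8, 0—2 14, 3—4 2, 3—6 9, 2—3 11, 3—5 18] → take 3—4 (2); add 4.
Step 3: frontier [0—2 14, 3—6 9, 2—3 11, 3—5 18, 4—5 7, 1—4 11] → take 4—5 (7); add 5.
Step 4: frontier [0—2 14, 3—6 9, 2—3 11, 1—4 11, 1—5 6, 5—6 20] → take 1—5 (6); add 1.
Step 5: frontier [0—2 14, 1—6 1, 3—6 9, 2—3 11, 5—6 20] → take 1—6 (1); add 6.
Step 6: frontier [0—2 14, 2—3 11, 2—6 21] → take 2—3 (11); add 2.
MST edges: 0—3, 3—4, 4—5, 1—5, 1—6, 2—3; total weight 4+2+7+6+1+11 = 31.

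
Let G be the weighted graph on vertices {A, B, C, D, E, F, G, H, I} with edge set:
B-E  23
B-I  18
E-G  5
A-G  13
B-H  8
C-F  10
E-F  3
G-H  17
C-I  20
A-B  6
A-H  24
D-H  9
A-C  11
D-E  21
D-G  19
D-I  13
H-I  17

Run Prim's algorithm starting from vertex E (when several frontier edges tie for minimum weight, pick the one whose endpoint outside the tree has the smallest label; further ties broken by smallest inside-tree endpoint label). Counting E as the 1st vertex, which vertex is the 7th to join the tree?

H

Prim's algorithm from E:
Step 1: cheapest edge leaving the tree is E-F (3); add F.
Step 2: cheapest edge leaving the tree is E-G (5); add G.
Step 3: cheapest edge leaving the tree is C-F (10); add C.
Step 4: cheapest edge leaving the tree is A-C (11); add A.
Step 5: cheapest edge leaving the tree is A-B (6); add B.
Step 6: cheapest edge leaving the tree is B-H (8); add H.
Step 7: cheapest edge leaving the tree is D-H (9); add D.
Step 8: cheapest edge leaving the tree is D-I (13); add I.
Vertex order: E, F, G, C, A, B, H, D, I. The 7th vertex is H.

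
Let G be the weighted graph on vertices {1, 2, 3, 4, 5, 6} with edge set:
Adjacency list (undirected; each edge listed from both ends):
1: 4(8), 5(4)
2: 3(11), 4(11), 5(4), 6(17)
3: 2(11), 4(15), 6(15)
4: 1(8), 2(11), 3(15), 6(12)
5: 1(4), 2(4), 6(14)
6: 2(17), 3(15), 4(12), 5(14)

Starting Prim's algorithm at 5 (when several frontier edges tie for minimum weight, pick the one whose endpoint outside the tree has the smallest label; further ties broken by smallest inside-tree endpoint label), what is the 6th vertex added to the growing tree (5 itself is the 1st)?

6

Grow the tree from 5 using Prim:
Step 1: frontier [1 5 4, 2 5 4, 5 6 14] → take 1 5 (4); add 1.
Step 2: frontier [1 4 8, 2 5 4, 5 6 14] → take 2 5 (4); add 2.
Step 3: frontier [1 4 8, 2 3 11, 2 4 11, 2 6 17, 5 6 14] → take 1 4 (8); add 4.
Step 4: frontier [2 3 11, 2 6 17, 4 6 12, 3 4 15, 5 6 14] → take 2 3 (11); add 3.
Step 5: frontier [2 6 17, 3 6 15, 4 6 12, 5 6 14] → take 4 6 (12); add 6.
Vertex order: 5, 1, 2, 4, 3, 6. The 6th vertex is 6.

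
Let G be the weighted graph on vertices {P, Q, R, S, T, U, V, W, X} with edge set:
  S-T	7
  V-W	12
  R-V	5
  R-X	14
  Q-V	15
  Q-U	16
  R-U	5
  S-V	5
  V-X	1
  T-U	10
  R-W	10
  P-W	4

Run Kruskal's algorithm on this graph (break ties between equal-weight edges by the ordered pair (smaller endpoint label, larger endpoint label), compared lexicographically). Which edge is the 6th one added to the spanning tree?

S-T

Kruskal's algorithm — process edges by increasing weight (ties by edge label):
V-X (1): add — endpoints in different components.
P-W (4): add — endpoints in different components.
R-U (5): add — endpoints in different components.
R-V (5): add — endpoints in different components.
S-V (5): add — endpoints in different components.
S-T (7): add — endpoints in different components.
R-W (10): add — endpoints in different components.
T-U (10): skip — T and U already connected.
V-W (12): skip — V and W already connected.
R-X (14): skip — X and R already connected.
Q-V (15): add — endpoints in different components.
The 6th edge added is S-T.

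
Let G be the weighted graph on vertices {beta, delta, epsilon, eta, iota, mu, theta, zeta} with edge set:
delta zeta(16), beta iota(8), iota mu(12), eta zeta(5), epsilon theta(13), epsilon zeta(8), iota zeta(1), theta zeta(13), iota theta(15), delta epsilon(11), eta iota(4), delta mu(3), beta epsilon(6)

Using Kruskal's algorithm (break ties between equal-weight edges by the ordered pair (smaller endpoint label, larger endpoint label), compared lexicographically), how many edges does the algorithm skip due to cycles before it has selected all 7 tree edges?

Sort edges by weight, then run Kruskal:
iota zeta (1): add — endpoints in different components.
delta mu (3): add — endpoints in different components.
eta iota (4): add — endpoints in different components.
eta zeta (5): skip — zeta and eta already connected.
beta epsilon (6): add — endpoints in different components.
beta iota (8): add — endpoints in different components.
epsilon zeta (8): skip — zeta and epsilon already connected.
delta epsilon (11): add — endpoints in different components.
iota mu (12): skip — iota and mu already connected.
epsilon theta (13): add — endpoints in different components.
Edges rejected before the tree was complete: 3.

3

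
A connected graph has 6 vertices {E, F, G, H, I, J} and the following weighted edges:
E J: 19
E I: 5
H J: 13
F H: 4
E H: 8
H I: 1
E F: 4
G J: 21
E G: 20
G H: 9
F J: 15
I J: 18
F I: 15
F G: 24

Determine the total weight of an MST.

Prim's algorithm from E:
Step 1: cheapest edge leaving the tree is E F (4); add F.
Step 2: cheapest edge leaving the tree is F H (4); add H.
Step 3: cheapest edge leaving the tree is H I (1); add I.
Step 4: cheapest edge leaving the tree is G H (9); add G.
Step 5: cheapest edge leaving the tree is H J (13); add J.
MST edges: E F, F H, H I, G H, H J; total weight 4+4+1+9+13 = 31.

31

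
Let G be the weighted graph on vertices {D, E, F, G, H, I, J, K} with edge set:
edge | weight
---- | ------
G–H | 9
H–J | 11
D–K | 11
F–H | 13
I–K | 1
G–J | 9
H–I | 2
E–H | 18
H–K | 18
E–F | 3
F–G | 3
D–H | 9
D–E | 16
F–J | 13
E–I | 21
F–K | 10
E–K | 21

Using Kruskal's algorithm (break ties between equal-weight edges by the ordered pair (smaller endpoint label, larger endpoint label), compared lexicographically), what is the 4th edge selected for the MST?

F-G

Kruskal's algorithm — process edges by increasing weight (ties by edge label):
I–K (1): add — endpoints in different components.
H–I (2): add — endpoints in different components.
E–F (3): add — endpoints in different components.
F–G (3): add — endpoints in different components.
D–H (9): add — endpoints in different components.
G–H (9): add — endpoints in different components.
G–J (9): add — endpoints in different components.
The 4th edge added is F–G.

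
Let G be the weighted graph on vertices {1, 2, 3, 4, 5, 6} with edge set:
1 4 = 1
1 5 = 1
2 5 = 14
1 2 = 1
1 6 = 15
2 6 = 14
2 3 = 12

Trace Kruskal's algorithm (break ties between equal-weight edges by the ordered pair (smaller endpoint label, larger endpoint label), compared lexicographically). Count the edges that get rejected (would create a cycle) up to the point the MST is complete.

Kruskal's algorithm — process edges by increasing weight (ties by edge label):
1 2 (1): add — endpoints in different components.
1 4 (1): add — endpoints in different components.
1 5 (1): add — endpoints in different components.
2 3 (12): add — endpoints in different components.
2 5 (14): skip — 2 and 5 already connected.
2 6 (14): add — endpoints in different components.
Edges rejected before the tree was complete: 1.

1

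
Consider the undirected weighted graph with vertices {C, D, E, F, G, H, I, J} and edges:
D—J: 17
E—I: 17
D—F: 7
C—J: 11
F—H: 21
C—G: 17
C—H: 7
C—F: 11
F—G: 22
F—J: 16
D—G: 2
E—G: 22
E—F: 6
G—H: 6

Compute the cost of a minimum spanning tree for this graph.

Grow the tree from E using Prim:
Step 1: frontier [E—F 6, E—I 17, E—G 22] → take E—F (6); add F.
Step 2: frontier [E—I 17, E—G 22, D—F 7, C—F 11, F—J 16, F—H 21, F—G 22] → take D—F (7); add D.
Step 3: frontier [D—G 2, D—J 17, E—I 17, E—G 22, C—F 11, F—J 16, F—H 21, F—G 22] → take D—G (2); add G.
Step 4: frontier [D—J 17, E—I 17, C—F 11, F—J 16, F—H 21, G—H 6, C—G 17] → take G—H (6); add H.
Step 5: frontier [D—J 17, E—I 17, C—F 11, F—J 16, C—G 17, C—H 7] → take C—H (7); add C.
Step 6: frontier [C—J 11, D—J 17, E—I 17, F—J 16] → take C—J (11); add J.
Step 7: frontier [E—I 17] → take E—I (17); add I.
MST edges: E—F, D—F, D—G, G—H, C—H, C—J, E—I; total weight 6+7+2+6+7+11+17 = 56.

56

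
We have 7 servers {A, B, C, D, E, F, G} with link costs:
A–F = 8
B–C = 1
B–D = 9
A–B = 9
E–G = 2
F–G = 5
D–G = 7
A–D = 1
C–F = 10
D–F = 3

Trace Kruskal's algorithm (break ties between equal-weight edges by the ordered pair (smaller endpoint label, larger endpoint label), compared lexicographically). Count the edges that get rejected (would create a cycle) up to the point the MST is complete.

Kruskal's algorithm — process edges by increasing weight (ties by edge label):
A–D (1): add — endpoints in different components.
B–C (1): add — endpoints in different components.
E–G (2): add — endpoints in different components.
D–F (3): add — endpoints in different components.
F–G (5): add — endpoints in different components.
D–G (7): skip — D and G already connected.
A–F (8): skip — A and F already connected.
A–B (9): add — endpoints in different components.
Edges rejected before the tree was complete: 2.

2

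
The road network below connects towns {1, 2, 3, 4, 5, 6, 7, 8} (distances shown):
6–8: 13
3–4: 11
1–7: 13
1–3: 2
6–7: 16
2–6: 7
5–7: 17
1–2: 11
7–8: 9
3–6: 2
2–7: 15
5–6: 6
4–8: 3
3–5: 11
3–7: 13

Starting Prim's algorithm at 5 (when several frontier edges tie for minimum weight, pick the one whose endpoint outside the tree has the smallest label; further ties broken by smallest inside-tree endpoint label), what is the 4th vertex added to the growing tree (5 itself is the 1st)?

Prim, starting at 5.
Step 1: cheapest edge leaving the tree is 5–6 (6); add 6.
Step 2: cheapest edge leaving the tree is 3–6 (2); add 3.
Step 3: cheapest edge leaving the tree is 1–3 (2); add 1.
Step 4: cheapest edge leaving the tree is 2–6 (7); add 2.
Step 5: cheapest edge leaving the tree is 3–4 (11); add 4.
Step 6: cheapest edge leaving the tree is 4–8 (3); add 8.
Step 7: cheapest edge leaving the tree is 7–8 (9); add 7.
Vertex order: 5, 6, 3, 1, 2, 4, 8, 7. The 4th vertex is 1.

1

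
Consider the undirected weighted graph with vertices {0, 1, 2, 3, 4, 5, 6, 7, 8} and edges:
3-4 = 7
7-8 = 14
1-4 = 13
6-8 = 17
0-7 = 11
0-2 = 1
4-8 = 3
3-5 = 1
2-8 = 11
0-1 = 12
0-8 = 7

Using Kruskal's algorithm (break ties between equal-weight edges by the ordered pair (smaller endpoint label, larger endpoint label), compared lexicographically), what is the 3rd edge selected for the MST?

4-8

Kruskal's algorithm — process edges by increasing weight (ties by edge label):
0-2 (1): add — endpoints in different components.
3-5 (1): add — endpoints in different components.
4-8 (3): add — endpoints in different components.
0-8 (7): add — endpoints in different components.
3-4 (7): add — endpoints in different components.
0-7 (11): add — endpoints in different components.
2-8 (11): skip — 2 and 8 already connected.
0-1 (12): add — endpoints in different components.
1-4 (13): skip — 1 and 4 already connected.
7-8 (14): skip — 7 and 8 already connected.
6-8 (17): add — endpoints in different components.
The 3rd edge added is 4-8.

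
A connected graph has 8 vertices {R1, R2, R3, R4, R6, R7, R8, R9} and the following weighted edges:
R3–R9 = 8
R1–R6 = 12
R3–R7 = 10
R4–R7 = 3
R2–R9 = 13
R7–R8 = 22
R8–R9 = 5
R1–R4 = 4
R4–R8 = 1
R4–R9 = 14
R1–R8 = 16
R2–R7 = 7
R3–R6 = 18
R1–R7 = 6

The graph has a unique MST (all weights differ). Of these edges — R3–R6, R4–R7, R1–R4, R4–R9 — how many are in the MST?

Kruskal's algorithm — process edges by increasing weight (ties by edge label):
R4–R8 (1): add — endpoints in different components.
R4–R7 (3): add — endpoints in different components.
R1–R4 (4): add — endpoints in different components.
R8–R9 (5): add — endpoints in different components.
R1–R7 (6): skip — R1 and R7 already connected.
R2–R7 (7): add — endpoints in different components.
R3–R9 (8): add — endpoints in different components.
R3–R7 (10): skip — R7 and R3 already connected.
R1–R6 (12): add — endpoints in different components.
MST edge set: {R4–R8, R4–R7, R1–R4, R8–R9, R2–R7, R3–R9, R1–R6}.
Of the listed edges, {R4–R7, R1–R4} are in the MST → 2.

2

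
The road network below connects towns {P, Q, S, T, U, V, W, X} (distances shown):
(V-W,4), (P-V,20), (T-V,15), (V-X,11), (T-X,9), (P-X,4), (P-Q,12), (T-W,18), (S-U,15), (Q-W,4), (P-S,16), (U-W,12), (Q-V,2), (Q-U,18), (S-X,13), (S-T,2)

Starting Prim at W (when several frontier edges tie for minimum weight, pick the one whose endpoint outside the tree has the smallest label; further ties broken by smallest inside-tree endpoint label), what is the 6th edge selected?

S-T

Prim, starting at W.
Step 1: cheapest edge leaving the tree is Q-W (4); add Q.
Step 2: cheapest edge leaving the tree is Q-V (2); add V.
Step 3: cheapest edge leaving the tree is V-X (11); add X.
Step 4: cheapest edge leaving the tree is P-X (4); add P.
Step 5: cheapest edge leaving the tree is T-X (9); add T.
Step 6: cheapest edge leaving the tree is S-T (2); add S.
Step 7: cheapest edge leaving the tree is U-W (12); add U.
The 6th edge added is S-T.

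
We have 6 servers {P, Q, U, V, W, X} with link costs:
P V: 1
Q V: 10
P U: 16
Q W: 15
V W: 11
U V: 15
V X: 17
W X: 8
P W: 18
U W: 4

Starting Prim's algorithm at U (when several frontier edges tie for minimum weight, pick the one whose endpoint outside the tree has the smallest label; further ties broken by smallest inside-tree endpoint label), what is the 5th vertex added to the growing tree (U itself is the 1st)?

P

Prim, starting at U.
Step 1: frontier [U W 4, U V 15, P U 16] → take U W (4); add W.
Step 2: frontier [U V 15, P U 16, W X 8, V W 11, Q W 15, P W 18] → take W X (8); add X.
Step 3: frontier [U V 15, P U 16, V W 11, Q W 15, P W 18, V X 17] → take V W (11); add V.
Step 4: frontier [P U 16, P V 1, Q V 10, Q W 15, P W 18] → take P V (1); add P.
Step 5: frontier [Q V 10, Q W 15] → take Q V (10); add Q.
Vertex order: U, W, X, V, P, Q. The 5th vertex is P.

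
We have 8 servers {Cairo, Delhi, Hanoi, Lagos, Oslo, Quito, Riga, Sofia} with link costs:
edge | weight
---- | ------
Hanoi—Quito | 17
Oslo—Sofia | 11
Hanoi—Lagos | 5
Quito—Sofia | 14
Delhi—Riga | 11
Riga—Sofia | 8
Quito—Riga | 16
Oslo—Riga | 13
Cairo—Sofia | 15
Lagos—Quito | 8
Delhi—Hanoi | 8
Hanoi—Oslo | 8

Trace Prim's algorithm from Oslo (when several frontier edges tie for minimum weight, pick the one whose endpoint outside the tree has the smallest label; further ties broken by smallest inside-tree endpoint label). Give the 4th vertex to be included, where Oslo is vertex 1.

Delhi

Prim, starting at Oslo.
Step 1: cheapest edge leaving the tree is Hanoi—Oslo (8); add Hanoi.
Step 2: cheapest edge leaving the tree is Hanoi—Lagos (5); add Lagos.
Step 3: cheapest edge leaving the tree is Delhi—Hanoi (8); add Delhi.
Step 4: cheapest edge leaving the tree is Lagos—Quito (8); add Quito.
Step 5: cheapest edge leaving the tree is Delhi—Riga (11); add Riga.
Step 6: cheapest edge leaving the tree is Riga—Sofia (8); add Sofia.
Step 7: cheapest edge leaving the tree is Cairo—Sofia (15); add Cairo.
Vertex order: Oslo, Hanoi, Lagos, Delhi, Quito, Riga, Sofia, Cairo. The 4th vertex is Delhi.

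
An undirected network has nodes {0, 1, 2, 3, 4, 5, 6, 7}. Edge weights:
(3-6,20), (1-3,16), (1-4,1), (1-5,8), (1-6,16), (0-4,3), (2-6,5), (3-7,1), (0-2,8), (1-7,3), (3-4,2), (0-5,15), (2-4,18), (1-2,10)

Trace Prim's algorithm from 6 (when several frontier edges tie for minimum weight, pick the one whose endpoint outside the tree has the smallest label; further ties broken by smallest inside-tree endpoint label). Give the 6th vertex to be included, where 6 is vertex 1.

3

Prim's algorithm from 6:
Step 1: frontier [2-6 5, 1-6 16, 3-6 20] → take 2-6 (5); add 2.
Step 2: frontier [0-2 8, 1-2 10, 2-4 18, 1-6 16, 3-6 20] → take 0-2 (8); add 0.
Step 3: frontier [0-4 3, 0-5 15, 1-2 10, 2-4 18, 1-6 16, 3-6 20] → take 0-4 (3); add 4.
Step 4: frontier [0-5 15, 1-2 10, 1-4 1, 3-4 2, 1-6 16, 3-6 20] → take 1-4 (1); add 1.
Step 5: frontier [0-5 15, 1-7 3, 1-5 8, 1-3 16, 3-4 2, 3-6 20] → take 3-4 (2); add 3.
Step 6: frontier [0-5 15, 1-7 3, 1-5 8, 3-7 1] → take 3-7 (1); add 7.
Step 7: frontier [0-5 15, 1-5 8] → take 1-5 (8); add 5.
Vertex order: 6, 2, 0, 4, 1, 3, 7, 5. The 6th vertex is 3.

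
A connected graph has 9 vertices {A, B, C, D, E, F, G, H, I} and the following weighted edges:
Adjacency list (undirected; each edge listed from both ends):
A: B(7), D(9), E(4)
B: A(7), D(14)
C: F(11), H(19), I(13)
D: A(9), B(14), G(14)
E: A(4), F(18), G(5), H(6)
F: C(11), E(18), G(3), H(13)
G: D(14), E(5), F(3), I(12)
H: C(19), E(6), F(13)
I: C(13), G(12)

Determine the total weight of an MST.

57

Kruskal's algorithm — process edges by increasing weight (ties by edge label):
F—G (3): add — endpoints in different components.
A—E (4): add — endpoints in different components.
E—G (5): add — endpoints in different components.
E—H (6): add — endpoints in different components.
A—B (7): add — endpoints in different components.
A—D (9): add — endpoints in different components.
C—F (11): add — endpoints in different components.
G—I (12): add — endpoints in different components.
MST edges: F—G, A—E, E—G, E—H, A—B, A—D, C—F, G—I; total weight 3+4+5+6+7+9+11+12 = 57.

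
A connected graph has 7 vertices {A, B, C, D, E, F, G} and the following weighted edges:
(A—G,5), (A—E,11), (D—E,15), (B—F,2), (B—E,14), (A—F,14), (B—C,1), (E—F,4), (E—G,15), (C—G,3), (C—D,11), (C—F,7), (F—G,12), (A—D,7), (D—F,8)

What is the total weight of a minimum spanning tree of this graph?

Prim's algorithm from E:
Step 1: cheapest edge leaving the tree is E—F (4); add F.
Step 2: cheapest edge leaving the tree is B—F (2); add B.
Step 3: cheapest edge leaving the tree is B—C (1); add C.
Step 4: cheapest edge leaving the tree is C—G (3); add G.
Step 5: cheapest edge leaving the tree is A—G (5); add A.
Step 6: cheapest edge leaving the tree is A—D (7); add D.
MST edges: E—F, B—F, B—C, C—G, A—G, A—D; total weight 4+2+1+3+5+7 = 22.

22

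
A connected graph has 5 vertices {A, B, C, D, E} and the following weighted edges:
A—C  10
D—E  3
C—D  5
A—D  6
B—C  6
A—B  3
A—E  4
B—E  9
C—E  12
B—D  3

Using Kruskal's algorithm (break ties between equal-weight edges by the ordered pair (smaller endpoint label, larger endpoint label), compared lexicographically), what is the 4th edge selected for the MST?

Kruskal's algorithm — process edges by increasing weight (ties by edge label):
A—B (3): add — endpoints in different components.
B—D (3): add — endpoints in different components.
D—E (3): add — endpoints in different components.
A—E (4): skip — A and E already connected.
C—D (5): add — endpoints in different components.
The 4th edge added is C—D.

C-D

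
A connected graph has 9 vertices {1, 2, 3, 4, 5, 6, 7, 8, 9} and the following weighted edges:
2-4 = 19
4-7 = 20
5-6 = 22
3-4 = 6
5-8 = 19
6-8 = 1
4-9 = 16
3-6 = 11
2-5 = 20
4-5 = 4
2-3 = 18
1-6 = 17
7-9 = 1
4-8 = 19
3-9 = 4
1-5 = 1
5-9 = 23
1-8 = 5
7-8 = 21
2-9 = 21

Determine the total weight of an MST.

Sort edges by weight, then run Kruskal:
1-5 (1): add — endpoints in different components.
6-8 (1): add — endpoints in different components.
7-9 (1): add — endpoints in different components.
3-9 (4): add — endpoints in different components.
4-5 (4): add — endpoints in different components.
1-8 (5): add — endpoints in different components.
3-4 (6): add — endpoints in different components.
3-6 (11): skip — 3 and 6 already connected.
4-9 (16): skip — 4 and 9 already connected.
1-6 (17): skip — 1 and 6 already connected.
2-3 (18): add — endpoints in different components.
MST edges: 1-5, 6-8, 7-9, 3-9, 4-5, 1-8, 3-4, 2-3; total weight 1+1+1+4+4+5+6+18 = 40.

40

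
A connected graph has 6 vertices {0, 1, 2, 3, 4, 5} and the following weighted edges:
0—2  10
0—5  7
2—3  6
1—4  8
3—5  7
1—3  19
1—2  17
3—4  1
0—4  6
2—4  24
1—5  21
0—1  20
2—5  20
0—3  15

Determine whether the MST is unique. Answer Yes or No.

Kruskal: consider edges lightest-first.
3—4 (1): add — endpoints in different components.
0—4 (6): add — endpoints in different components.
2—3 (6): add — endpoints in different components.
0—5 (7): add — endpoints in different components.
3—5 (7): skip — 3 and 5 already connected.
1—4 (8): add — endpoints in different components.
Non-tree edge 3—5 has weight 7, equal to the heaviest edge on its tree cycle — swapping gives another MST of the same weight. Not unique.

No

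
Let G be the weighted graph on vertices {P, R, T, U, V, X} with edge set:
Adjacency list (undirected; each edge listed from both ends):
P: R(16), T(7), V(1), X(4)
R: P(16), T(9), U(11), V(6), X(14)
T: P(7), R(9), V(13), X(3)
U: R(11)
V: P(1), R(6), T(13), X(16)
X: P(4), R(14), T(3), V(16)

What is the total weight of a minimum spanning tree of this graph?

Kruskal: consider edges lightest-first.
P–V (1): add — endpoints in different components.
T–X (3): add — endpoints in different components.
P–X (4): add — endpoints in different components.
R–V (6): add — endpoints in different components.
P–T (7): skip — T and P already connected.
R–T (9): skip — T and R already connected.
R–U (11): add — endpoints in different components.
MST edges: P–V, T–X, P–X, R–V, R–U; total weight 1+3+4+6+11 = 25.

25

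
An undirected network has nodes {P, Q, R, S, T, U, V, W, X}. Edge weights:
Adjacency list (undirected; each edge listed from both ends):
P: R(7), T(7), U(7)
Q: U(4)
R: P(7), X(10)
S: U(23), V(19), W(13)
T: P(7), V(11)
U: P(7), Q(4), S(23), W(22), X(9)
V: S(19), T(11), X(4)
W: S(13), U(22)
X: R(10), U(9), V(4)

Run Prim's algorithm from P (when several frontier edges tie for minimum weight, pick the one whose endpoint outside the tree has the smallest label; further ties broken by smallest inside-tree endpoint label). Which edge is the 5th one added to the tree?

Grow the tree from P using Prim:
Step 1: cheapest edge leaving the tree is P–R (7); add R.
Step 2: cheapest edge leaving the tree is P–T (7); add T.
Step 3: cheapest edge leaving the tree is P–U (7); add U.
Step 4: cheapest edge leaving the tree is Q–U (4); add Q.
Step 5: cheapest edge leaving the tree is U–X (9); add X.
Step 6: cheapest edge leaving the tree is V–X (4); add V.
Step 7: cheapest edge leaving the tree is S–V (19); add S.
Step 8: cheapest edge leaving the tree is S–W (13); add W.
The 5th edge added is U–X.

U-X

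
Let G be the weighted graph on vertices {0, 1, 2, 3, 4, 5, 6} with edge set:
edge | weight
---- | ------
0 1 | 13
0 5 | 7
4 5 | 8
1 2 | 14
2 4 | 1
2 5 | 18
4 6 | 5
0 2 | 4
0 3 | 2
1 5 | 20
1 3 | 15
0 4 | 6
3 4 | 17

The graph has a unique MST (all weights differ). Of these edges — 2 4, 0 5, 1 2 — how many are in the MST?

Kruskal: consider edges lightest-first.
2 4 (1): add — endpoints in different components.
0 3 (2): add — endpoints in different components.
0 2 (4): add — endpoints in different components.
4 6 (5): add — endpoints in different components.
0 4 (6): skip — 0 and 4 already connected.
0 5 (7): add — endpoints in different components.
4 5 (8): skip — 4 and 5 already connected.
0 1 (13): add — endpoints in different components.
MST edge set: {2 4, 0 3, 0 2, 4 6, 0 5, 0 1}.
Of the listed edges, {2 4, 0 5} are in the MST → 2.

2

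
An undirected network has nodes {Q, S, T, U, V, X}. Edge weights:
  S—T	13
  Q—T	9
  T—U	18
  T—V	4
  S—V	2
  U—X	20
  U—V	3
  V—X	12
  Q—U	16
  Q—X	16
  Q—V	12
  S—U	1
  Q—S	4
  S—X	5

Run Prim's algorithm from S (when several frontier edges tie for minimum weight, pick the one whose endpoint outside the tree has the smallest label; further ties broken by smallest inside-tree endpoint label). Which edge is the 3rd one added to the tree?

Q-S

Grow the tree from S using Prim:
Step 1: cheapest edge leaving the tree is S—U (1); add U.
Step 2: cheapest edge leaving the tree is S—V (2); add V.
Step 3: cheapest edge leaving the tree is Q—S (4); add Q.
Step 4: cheapest edge leaving the tree is T—V (4); add T.
Step 5: cheapest edge leaving the tree is S—X (5); add X.
The 3rd edge added is Q—S.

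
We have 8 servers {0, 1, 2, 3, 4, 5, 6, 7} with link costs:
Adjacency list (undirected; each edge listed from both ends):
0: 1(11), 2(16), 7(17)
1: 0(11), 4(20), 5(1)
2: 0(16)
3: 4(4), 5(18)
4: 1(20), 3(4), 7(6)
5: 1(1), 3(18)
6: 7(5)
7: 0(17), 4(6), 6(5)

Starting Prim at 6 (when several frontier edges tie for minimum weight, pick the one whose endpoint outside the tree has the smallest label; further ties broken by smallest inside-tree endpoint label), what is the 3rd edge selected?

Prim, starting at 6.
Step 1: frontier [6 7 5] → take 6 7 (5); add 7.
Step 2: frontier [4 7 6, 0 7 17] → take 4 7 (6); add 4.
Step 3: frontier [3 4 4, 1 4 20, 0 7 17] → take 3 4 (4); add 3.
Step 4: frontier [3 5 18, 1 4 20, 0 7 17] → take 0 7 (17); add 0.
Step 5: frontier [0 1 11, 0 2 16, 3 5 18, 1 4 20] → take 0 1 (11); add 1.
Step 6: frontier [0 2 16, 1 5 1, 3 5 18] → take 1 5 (1); add 5.
Step 7: frontier [0 2 16] → take 0 2 (16); add 2.
The 3rd edge added is 3 4.

3-4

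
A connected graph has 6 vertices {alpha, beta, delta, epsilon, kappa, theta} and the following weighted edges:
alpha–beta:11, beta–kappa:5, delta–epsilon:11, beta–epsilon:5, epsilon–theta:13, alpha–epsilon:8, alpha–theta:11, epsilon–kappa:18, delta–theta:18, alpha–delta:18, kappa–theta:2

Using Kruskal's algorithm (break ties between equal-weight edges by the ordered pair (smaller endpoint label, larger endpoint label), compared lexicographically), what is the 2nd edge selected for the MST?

Sort edges by weight, then run Kruskal:
kappa–theta (2): add — endpoints in different components.
beta–epsilon (5): add — endpoints in different components.
beta–kappa (5): add — endpoints in different components.
alpha–epsilon (8): add — endpoints in different components.
alpha–beta (11): skip — beta and alpha already connected.
alpha–theta (11): skip — alpha and theta already connected.
delta–epsilon (11): add — endpoints in different components.
The 2nd edge added is beta–epsilon.

beta-epsilon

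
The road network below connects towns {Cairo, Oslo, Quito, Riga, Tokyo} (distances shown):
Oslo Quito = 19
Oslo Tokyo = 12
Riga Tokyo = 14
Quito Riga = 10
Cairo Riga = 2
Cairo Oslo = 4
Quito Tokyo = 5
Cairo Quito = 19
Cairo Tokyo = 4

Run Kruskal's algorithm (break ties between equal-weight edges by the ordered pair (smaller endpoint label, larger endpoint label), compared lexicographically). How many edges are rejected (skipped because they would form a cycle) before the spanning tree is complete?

Sort edges by weight, then run Kruskal:
Cairo Riga (2): add — endpoints in different components.
Cairo Oslo (4): add — endpoints in different components.
Cairo Tokyo (4): add — endpoints in different components.
Quito Tokyo (5): add — endpoints in different components.
Edges rejected before the tree was complete: 0.

0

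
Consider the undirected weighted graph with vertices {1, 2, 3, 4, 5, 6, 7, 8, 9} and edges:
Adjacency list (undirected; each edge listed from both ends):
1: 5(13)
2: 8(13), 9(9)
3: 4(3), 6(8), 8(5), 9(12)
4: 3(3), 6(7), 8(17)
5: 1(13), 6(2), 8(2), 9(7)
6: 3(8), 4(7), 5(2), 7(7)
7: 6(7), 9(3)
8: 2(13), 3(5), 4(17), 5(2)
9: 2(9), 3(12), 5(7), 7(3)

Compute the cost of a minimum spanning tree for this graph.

Sort edges by weight, then run Kruskal:
5—6 (2): add — endpoints in different components.
5—8 (2): add — endpoints in different components.
3—4 (3): add — endpoints in different components.
7—9 (3): add — endpoints in different components.
3—8 (5): add — endpoints in different components.
4—6 (7): skip — 4 and 6 already connected.
5—9 (7): add — endpoints in different components.
6—7 (7): skip — 6 and 7 already connected.
3—6 (8): skip — 3 and 6 already connected.
2—9 (9): add — endpoints in different components.
3—9 (12): skip — 3 and 9 already connected.
1—5 (13): add — endpoints in different components.
MST edges: 5—6, 5—8, 3—4, 7—9, 3—8, 5—9, 2—9, 1—5; total weight 2+2+3+3+5+7+9+13 = 44.

44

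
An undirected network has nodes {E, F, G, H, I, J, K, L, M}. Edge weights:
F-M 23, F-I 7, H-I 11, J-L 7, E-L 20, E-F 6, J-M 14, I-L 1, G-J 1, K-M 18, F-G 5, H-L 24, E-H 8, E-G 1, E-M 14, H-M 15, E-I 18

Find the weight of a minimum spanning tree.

Prim, starting at F.
Step 1: cheapest edge leaving the tree is F-G (5); add G.
Step 2: cheapest edge leaving the tree is E-G (1); add E.
Step 3: cheapest edge leaving the tree is G-J (1); add J.
Step 4: cheapest edge leaving the tree is F-I (7); add I.
Step 5: cheapest edge leaving the tree is I-L (1); add L.
Step 6: cheapest edge leaving the tree is E-H (8); add H.
Step 7: cheapest edge leaving the tree is E-M (14); add M.
Step 8: cheapest edge leaving the tree is K-M (18); add K.
MST edges: F-G, E-G, G-J, F-I, I-L, E-H, E-M, K-M; total weight 5+1+1+7+1+8+14+18 = 55.

55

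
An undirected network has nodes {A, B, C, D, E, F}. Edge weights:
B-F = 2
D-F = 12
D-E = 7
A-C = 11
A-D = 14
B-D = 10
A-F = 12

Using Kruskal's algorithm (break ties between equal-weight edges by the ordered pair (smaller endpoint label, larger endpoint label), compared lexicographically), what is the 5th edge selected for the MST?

Sort edges by weight, then run Kruskal:
B-F (2): add — endpoints in different components.
D-E (7): add — endpoints in different components.
B-D (10): add — endpoints in different components.
A-C (11): add — endpoints in different components.
A-F (12): add — endpoints in different components.
The 5th edge added is A-F.

A-F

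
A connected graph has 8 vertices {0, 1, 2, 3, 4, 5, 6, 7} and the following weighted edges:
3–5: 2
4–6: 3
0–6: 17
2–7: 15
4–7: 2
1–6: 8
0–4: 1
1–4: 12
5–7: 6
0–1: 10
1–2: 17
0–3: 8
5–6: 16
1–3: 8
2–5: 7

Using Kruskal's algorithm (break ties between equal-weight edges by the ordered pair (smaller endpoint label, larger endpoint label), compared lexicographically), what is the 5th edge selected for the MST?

Kruskal: consider edges lightest-first.
0–4 (1): add — endpoints in different components.
3–5 (2): add — endpoints in different components.
4–7 (2): add — endpoints in different components.
4–6 (3): add — endpoints in different components.
5–7 (6): add — endpoints in different components.
2–5 (7): add — endpoints in different components.
0–3 (8): skip — 0 and 3 already connected.
1–3 (8): add — endpoints in different components.
The 5th edge added is 5–7.

5-7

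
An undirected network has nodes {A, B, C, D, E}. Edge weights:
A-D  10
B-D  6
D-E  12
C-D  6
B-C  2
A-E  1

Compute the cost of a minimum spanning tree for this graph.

19

Prim, starting at E.
Step 1: frontier [A-E 1, D-E 12] → take A-E (1); add A.
Step 2: frontier [A-D 10, D-E 12] → take A-D (10); add D.
Step 3: frontier [B-D 6, C-D 6] → take B-D (6); add B.
Step 4: frontier [B-C 2, C-D 6] → take B-C (2); add C.
MST edges: A-E, A-D, B-D, B-C; total weight 1+10+6+2 = 19.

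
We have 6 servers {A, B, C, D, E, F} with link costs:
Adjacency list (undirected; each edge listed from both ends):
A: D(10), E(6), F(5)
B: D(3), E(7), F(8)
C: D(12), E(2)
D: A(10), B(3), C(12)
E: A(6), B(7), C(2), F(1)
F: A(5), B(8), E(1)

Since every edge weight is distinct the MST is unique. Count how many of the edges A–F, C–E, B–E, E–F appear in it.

Kruskal: consider edges lightest-first.
E–F (1): add. Components now {A} {B} {C} {D} {E,F}
C–E (2): add. Components now {A} {B} {C,E,F} {D}
B–D (3): add. Components now {A} {B,D} {C,E,F}
A–F (5): add. Components now {A,C,E,F} {B,D}
A–E (6): skip — A and E already connected.
B–E (7): add. Components now {A,B,C,D,E,F}
MST edge set: {E–F, C–E, B–D, A–F, B–E}.
Of the listed edges, {A–F, C–E, B–E, E–F} are in the MST → 4.

4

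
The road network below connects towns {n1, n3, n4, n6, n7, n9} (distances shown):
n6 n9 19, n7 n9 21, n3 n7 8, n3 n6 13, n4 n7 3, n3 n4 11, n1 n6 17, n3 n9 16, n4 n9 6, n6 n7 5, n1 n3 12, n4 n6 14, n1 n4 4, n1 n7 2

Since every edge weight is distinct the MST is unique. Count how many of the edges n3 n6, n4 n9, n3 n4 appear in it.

1

Kruskal's algorithm — process edges by increasing weight (ties by edge label):
n1 n7 (2): add. Components now {n3} {n1,n7} {n6} {n4} {n9}
n4 n7 (3): add. Components now {n3} {n1,n4,n7} {n6} {n9}
n1 n4 (4): skip — n4 and n1 already connected.
n6 n7 (5): add. Components now {n3} {n1,n4,n6,n7} {n9}
n4 n9 (6): add. Components now {n3} {n1,n4,n6,n7,n9}
n3 n7 (8): add. Components now {n1,n3,n4,n6,n7,n9}
MST edge set: {n1 n7, n4 n7, n6 n7, n4 n9, n3 n7}.
Of the listed edges, {n4 n9} are in the MST → 1.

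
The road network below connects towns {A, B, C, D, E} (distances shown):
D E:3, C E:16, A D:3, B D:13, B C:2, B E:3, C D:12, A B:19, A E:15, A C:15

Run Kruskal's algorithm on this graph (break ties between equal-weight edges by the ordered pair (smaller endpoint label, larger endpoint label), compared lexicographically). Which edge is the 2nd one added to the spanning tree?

Sort edges by weight, then run Kruskal:
B C (2): add — endpoints in different components.
A D (3): add — endpoints in different components.
B E (3): add — endpoints in different components.
D E (3): add — endpoints in different components.
The 2nd edge added is A D.

A-D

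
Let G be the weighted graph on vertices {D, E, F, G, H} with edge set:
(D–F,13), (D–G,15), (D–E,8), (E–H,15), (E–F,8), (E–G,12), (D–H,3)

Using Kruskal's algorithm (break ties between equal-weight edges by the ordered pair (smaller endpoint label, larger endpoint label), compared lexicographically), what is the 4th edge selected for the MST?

Kruskal's algorithm — process edges by increasing weight (ties by edge label):
D–H (3): add. Components now {D,H} {E} {F} {G}
D–E (8): add. Components now {D,E,H} {F} {G}
E–F (8): add. Components now {D,E,F,H} {G}
E–G (12): add. Components now {D,E,F,G,H}
The 4th edge added is E–G.

E-G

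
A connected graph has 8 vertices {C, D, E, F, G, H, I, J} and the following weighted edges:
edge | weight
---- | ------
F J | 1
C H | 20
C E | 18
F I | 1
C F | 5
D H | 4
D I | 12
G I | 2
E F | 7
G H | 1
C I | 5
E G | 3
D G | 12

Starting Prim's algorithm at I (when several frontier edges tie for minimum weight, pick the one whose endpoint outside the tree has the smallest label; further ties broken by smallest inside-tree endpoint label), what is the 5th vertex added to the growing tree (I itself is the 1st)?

Prim's algorithm from I:
Step 1: cheapest edge leaving the tree is F I (1); add F.
Step 2: cheapest edge leaving the tree is F J (1); add J.
Step 3: cheapest edge leaving the tree is G I (2); add G.
Step 4: cheapest edge leaving the tree is G H (1); add H.
Step 5: cheapest edge leaving the tree is E G (3); add E.
Step 6: cheapest edge leaving the tree is D H (4); add D.
Step 7: cheapest edge leaving the tree is C F (5); add C.
Vertex order: I, F, J, G, H, E, D, C. The 5th vertex is H.

H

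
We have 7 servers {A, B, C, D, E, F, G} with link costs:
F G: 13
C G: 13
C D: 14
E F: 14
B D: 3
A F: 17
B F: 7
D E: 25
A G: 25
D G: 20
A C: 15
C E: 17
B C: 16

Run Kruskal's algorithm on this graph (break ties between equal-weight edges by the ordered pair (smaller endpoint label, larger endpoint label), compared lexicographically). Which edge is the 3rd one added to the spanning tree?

Kruskal: consider edges lightest-first.
B D (3): add. Components now {A} {B,D} {C} {E} {F} {G}
B F (7): add. Components now {A} {B,D,F} {C} {E} {G}
C G (13): add. Components now {A} {B,D,F} {C,G} {E}
F G (13): add. Components now {A} {B,C,D,F,G} {E}
C D (14): skip — C and D already connected.
E F (14): add. Components now {A} {B,C,D,E,F,G}
A C (15): add. Components now {A,B,C,D,E,F,G}
The 3rd edge added is C G.

C-G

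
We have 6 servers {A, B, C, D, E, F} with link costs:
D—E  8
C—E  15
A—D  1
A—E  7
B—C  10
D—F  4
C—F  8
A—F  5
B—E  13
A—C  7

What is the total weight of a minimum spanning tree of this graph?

29

Sort edges by weight, then run Kruskal:
A—D (1): add. Components now {A,D} {B} {C} {E} {F}
D—F (4): add. Components now {A,D,F} {B} {C} {E}
A—F (5): skip — A and F already connected.
A—C (7): add. Components now {A,C,D,F} {B} {E}
A—E (7): add. Components now {A,C,D,E,F} {B}
C—F (8): skip — C and F already connected.
D—E (8): skip — D and E already connected.
B—C (10): add. Components now {A,B,C,D,E,F}
MST edges: A—D, D—F, A—C, A—E, B—C; total weight 1+4+7+7+10 = 29.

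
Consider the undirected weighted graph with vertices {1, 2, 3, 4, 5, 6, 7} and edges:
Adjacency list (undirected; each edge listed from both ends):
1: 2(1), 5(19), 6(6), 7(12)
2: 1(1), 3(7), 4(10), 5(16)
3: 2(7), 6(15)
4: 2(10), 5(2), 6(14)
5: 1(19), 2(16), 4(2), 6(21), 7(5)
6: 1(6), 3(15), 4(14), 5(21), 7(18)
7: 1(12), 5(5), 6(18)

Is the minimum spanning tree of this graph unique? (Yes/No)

Yes

Sort edges by weight, then run Kruskal:
1—2 (1): add — endpoints in different components.
4—5 (2): add — endpoints in different components.
5—7 (5): add — endpoints in different components.
1—6 (6): add — endpoints in different components.
2—3 (7): add — endpoints in different components.
2—4 (10): add — endpoints in different components.
Every non-tree edge has weight strictly greater than the heaviest edge on the tree path between its endpoints, so the MST is unique.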